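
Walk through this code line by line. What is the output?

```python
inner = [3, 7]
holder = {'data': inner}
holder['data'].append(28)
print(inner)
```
[3, 7, 28]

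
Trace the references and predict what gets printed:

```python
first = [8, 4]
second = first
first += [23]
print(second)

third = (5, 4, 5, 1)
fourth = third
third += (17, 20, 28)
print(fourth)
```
[8, 4, 23]
(5, 4, 5, 1)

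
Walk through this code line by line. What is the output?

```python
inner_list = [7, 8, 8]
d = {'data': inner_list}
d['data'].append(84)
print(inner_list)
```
[7, 8, 8, 84]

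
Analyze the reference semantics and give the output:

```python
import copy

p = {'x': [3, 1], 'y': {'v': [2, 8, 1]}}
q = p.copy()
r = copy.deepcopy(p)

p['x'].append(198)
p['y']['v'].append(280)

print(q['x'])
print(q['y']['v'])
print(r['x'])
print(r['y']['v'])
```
[3, 1, 198]
[2, 8, 1, 280]
[3, 1]
[2, 8, 1]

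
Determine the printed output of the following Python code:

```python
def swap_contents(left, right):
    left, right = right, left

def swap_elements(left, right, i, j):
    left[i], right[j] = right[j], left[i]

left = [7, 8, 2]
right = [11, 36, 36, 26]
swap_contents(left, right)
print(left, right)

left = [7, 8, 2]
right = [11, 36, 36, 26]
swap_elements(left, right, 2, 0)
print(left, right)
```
[7, 8, 2] [11, 36, 36, 26]
[7, 8, 11] [2, 36, 36, 26]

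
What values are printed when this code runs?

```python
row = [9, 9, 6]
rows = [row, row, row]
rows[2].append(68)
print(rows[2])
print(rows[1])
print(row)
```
[9, 9, 6, 68]
[9, 9, 6, 68]
[9, 9, 6, 68]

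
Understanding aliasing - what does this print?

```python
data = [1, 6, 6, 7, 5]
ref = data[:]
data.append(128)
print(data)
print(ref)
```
[1, 6, 6, 7, 5, 128]
[1, 6, 6, 7, 5]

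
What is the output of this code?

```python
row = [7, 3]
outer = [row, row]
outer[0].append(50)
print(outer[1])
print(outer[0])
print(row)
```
[7, 3, 50]
[7, 3, 50]
[7, 3, 50]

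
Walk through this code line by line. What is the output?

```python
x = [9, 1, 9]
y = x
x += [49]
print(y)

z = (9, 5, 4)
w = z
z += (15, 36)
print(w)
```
[9, 1, 9, 49]
(9, 5, 4)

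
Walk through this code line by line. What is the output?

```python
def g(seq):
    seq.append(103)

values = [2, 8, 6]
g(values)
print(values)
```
[2, 8, 6, 103]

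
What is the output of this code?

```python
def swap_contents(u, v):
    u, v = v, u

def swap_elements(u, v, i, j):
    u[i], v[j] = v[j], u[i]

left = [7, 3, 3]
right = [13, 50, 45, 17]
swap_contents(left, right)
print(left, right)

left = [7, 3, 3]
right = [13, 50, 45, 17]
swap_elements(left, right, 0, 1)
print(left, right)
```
[7, 3, 3] [13, 50, 45, 17]
[50, 3, 3] [13, 7, 45, 17]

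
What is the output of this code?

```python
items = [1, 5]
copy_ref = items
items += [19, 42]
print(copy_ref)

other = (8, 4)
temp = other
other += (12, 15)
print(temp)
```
[1, 5, 19, 42]
(8, 4)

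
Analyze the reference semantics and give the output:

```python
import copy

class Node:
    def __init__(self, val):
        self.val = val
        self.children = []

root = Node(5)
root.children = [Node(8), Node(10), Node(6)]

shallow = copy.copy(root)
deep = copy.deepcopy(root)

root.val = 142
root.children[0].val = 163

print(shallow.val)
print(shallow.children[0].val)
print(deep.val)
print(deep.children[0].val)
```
5
163
5
8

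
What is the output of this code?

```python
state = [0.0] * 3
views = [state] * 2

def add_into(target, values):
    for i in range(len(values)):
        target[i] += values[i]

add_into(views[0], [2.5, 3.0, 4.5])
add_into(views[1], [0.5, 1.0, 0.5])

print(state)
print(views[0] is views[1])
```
[3.0, 4.0, 5.0]
True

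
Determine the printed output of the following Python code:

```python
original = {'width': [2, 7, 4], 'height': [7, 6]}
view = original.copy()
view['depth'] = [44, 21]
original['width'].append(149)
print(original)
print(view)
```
{'width': [2, 7, 4, 149], 'height': [7, 6]}
{'width': [2, 7, 4, 149], 'height': [7, 6], 'depth': [44, 21]}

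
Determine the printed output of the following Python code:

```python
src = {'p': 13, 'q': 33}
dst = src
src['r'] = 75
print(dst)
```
{'p': 13, 'q': 33, 'r': 75}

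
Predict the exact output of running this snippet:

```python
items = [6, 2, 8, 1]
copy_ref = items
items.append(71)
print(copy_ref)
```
[6, 2, 8, 1, 71]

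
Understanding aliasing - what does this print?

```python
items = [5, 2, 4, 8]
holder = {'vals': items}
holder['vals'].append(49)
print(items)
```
[5, 2, 4, 8, 49]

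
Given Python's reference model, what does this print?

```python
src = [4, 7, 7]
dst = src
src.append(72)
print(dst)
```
[4, 7, 7, 72]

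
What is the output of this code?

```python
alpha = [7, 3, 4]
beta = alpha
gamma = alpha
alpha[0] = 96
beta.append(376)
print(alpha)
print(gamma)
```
[96, 3, 4, 376]
[96, 3, 4, 376]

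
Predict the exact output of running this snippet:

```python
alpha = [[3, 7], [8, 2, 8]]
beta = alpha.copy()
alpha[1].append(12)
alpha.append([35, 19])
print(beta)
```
[[3, 7], [8, 2, 8, 12]]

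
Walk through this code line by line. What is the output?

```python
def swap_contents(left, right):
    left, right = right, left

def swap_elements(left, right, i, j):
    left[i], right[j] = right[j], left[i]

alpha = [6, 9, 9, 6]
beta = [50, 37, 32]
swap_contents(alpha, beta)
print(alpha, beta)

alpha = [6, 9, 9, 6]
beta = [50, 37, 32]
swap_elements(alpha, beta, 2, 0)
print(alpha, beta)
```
[6, 9, 9, 6] [50, 37, 32]
[6, 9, 50, 6] [9, 37, 32]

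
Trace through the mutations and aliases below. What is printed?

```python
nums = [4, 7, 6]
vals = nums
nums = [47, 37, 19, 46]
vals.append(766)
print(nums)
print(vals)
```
[47, 37, 19, 46]
[4, 7, 6, 766]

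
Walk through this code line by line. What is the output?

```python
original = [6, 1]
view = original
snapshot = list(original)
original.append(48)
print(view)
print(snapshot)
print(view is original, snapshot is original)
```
[6, 1, 48]
[6, 1]
True False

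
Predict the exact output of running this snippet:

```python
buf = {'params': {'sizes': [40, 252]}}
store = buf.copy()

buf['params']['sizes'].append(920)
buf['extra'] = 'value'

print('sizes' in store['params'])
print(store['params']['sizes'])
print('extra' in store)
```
True
[40, 252, 920]
False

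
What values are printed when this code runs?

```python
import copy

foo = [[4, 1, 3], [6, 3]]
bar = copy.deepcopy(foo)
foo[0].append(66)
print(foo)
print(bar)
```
[[4, 1, 3, 66], [6, 3]]
[[4, 1, 3], [6, 3]]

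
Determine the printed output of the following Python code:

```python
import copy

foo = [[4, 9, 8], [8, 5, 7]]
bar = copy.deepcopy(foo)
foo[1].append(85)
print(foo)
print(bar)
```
[[4, 9, 8], [8, 5, 7, 85]]
[[4, 9, 8], [8, 5, 7]]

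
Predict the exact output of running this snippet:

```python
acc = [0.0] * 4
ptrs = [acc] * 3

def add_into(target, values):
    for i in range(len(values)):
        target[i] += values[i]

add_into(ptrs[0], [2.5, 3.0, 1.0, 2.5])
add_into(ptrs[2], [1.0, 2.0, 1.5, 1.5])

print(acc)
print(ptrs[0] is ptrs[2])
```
[3.5, 5.0, 2.5, 4.0]
True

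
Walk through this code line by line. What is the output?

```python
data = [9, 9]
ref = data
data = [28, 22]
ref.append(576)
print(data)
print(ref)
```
[28, 22]
[9, 9, 576]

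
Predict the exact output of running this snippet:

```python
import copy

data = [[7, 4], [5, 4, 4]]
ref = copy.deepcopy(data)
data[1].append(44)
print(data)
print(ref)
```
[[7, 4], [5, 4, 4, 44]]
[[7, 4], [5, 4, 4]]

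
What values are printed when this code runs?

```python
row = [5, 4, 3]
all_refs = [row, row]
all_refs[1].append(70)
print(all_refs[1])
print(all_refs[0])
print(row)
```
[5, 4, 3, 70]
[5, 4, 3, 70]
[5, 4, 3, 70]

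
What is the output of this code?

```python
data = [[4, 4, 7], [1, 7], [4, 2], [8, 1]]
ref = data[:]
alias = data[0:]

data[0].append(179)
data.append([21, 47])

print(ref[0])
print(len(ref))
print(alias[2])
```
[4, 4, 7, 179]
4
[4, 2]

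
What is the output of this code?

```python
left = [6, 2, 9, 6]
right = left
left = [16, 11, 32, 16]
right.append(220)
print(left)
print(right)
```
[16, 11, 32, 16]
[6, 2, 9, 6, 220]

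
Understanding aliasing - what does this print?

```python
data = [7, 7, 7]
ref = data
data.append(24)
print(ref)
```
[7, 7, 7, 24]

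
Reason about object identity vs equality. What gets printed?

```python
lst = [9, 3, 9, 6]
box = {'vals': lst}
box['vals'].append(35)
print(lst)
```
[9, 3, 9, 6, 35]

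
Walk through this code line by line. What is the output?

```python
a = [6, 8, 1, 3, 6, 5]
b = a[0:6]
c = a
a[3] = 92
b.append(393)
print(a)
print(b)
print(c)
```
[6, 8, 1, 92, 6, 5]
[6, 8, 1, 3, 6, 5, 393]
[6, 8, 1, 92, 6, 5]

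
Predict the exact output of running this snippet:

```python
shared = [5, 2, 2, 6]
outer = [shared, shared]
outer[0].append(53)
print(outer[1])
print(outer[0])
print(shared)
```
[5, 2, 2, 6, 53]
[5, 2, 2, 6, 53]
[5, 2, 2, 6, 53]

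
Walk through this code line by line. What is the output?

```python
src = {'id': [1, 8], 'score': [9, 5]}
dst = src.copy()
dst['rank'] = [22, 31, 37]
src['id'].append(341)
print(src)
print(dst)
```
{'id': [1, 8, 341], 'score': [9, 5]}
{'id': [1, 8, 341], 'score': [9, 5], 'rank': [22, 31, 37]}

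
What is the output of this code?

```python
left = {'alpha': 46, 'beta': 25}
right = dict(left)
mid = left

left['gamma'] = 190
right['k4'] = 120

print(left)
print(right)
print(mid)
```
{'alpha': 46, 'beta': 25, 'gamma': 190}
{'alpha': 46, 'beta': 25, 'k4': 120}
{'alpha': 46, 'beta': 25, 'gamma': 190}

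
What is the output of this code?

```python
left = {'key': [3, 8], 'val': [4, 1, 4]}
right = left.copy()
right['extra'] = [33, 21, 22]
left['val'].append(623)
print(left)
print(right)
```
{'key': [3, 8], 'val': [4, 1, 4, 623]}
{'key': [3, 8], 'val': [4, 1, 4, 623], 'extra': [33, 21, 22]}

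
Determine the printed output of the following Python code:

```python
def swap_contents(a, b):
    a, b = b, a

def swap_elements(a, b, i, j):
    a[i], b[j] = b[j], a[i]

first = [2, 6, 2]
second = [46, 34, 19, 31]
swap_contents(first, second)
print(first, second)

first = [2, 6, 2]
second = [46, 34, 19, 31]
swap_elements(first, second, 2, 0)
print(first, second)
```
[2, 6, 2] [46, 34, 19, 31]
[2, 6, 46] [2, 34, 19, 31]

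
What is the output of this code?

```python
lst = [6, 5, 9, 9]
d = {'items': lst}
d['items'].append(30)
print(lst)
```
[6, 5, 9, 9, 30]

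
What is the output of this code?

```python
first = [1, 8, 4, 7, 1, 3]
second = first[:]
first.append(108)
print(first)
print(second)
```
[1, 8, 4, 7, 1, 3, 108]
[1, 8, 4, 7, 1, 3]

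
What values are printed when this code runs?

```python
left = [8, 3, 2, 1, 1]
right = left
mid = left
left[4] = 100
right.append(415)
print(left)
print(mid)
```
[8, 3, 2, 1, 100, 415]
[8, 3, 2, 1, 100, 415]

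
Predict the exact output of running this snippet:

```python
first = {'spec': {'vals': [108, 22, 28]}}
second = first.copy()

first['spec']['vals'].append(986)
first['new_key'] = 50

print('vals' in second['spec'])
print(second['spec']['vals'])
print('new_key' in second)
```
True
[108, 22, 28, 986]
False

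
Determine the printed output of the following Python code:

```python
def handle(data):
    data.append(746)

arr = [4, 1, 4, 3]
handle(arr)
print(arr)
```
[4, 1, 4, 3, 746]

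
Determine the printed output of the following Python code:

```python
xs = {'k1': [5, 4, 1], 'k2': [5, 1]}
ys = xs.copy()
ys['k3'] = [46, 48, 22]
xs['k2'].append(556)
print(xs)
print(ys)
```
{'k1': [5, 4, 1], 'k2': [5, 1, 556]}
{'k1': [5, 4, 1], 'k2': [5, 1, 556], 'k3': [46, 48, 22]}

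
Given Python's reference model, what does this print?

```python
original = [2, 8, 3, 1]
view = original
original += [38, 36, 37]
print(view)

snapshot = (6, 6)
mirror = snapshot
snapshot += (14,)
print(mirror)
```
[2, 8, 3, 1, 38, 36, 37]
(6, 6)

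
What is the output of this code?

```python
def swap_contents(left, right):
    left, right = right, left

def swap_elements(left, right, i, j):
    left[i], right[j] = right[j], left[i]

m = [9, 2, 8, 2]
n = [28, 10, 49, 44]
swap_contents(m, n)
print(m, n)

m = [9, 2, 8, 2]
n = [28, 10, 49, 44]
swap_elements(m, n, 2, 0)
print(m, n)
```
[9, 2, 8, 2] [28, 10, 49, 44]
[9, 2, 28, 2] [8, 10, 49, 44]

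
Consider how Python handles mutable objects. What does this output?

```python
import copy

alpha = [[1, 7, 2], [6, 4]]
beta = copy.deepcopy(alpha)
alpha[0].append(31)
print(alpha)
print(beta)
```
[[1, 7, 2, 31], [6, 4]]
[[1, 7, 2], [6, 4]]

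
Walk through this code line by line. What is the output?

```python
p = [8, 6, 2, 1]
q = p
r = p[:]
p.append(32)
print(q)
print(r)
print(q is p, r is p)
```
[8, 6, 2, 1, 32]
[8, 6, 2, 1]
True False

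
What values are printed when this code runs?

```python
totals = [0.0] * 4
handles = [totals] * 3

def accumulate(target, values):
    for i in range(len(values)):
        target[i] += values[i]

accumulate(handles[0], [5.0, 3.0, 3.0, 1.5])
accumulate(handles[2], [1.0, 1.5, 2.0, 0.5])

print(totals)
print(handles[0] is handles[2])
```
[6.0, 4.5, 5.0, 2.0]
True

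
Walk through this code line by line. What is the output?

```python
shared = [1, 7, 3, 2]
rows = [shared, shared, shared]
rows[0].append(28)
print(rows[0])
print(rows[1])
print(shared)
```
[1, 7, 3, 2, 28]
[1, 7, 3, 2, 28]
[1, 7, 3, 2, 28]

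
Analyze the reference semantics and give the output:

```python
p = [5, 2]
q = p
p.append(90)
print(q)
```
[5, 2, 90]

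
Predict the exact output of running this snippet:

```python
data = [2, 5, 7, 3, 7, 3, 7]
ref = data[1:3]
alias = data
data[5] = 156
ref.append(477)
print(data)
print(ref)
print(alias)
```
[2, 5, 7, 3, 7, 156, 7]
[5, 7, 477]
[2, 5, 7, 3, 7, 156, 7]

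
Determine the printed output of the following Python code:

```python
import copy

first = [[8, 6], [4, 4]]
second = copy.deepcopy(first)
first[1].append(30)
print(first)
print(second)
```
[[8, 6], [4, 4, 30]]
[[8, 6], [4, 4]]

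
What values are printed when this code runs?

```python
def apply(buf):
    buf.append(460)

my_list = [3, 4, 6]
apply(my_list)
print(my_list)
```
[3, 4, 6, 460]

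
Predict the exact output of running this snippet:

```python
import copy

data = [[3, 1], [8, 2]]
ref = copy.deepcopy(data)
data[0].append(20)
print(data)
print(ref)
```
[[3, 1, 20], [8, 2]]
[[3, 1], [8, 2]]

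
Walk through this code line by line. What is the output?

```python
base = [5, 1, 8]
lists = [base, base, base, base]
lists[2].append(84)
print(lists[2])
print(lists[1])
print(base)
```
[5, 1, 8, 84]
[5, 1, 8, 84]
[5, 1, 8, 84]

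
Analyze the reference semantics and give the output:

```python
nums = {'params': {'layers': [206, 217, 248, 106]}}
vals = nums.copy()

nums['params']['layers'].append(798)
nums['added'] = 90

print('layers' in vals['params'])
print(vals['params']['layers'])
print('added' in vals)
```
True
[206, 217, 248, 106, 798]
False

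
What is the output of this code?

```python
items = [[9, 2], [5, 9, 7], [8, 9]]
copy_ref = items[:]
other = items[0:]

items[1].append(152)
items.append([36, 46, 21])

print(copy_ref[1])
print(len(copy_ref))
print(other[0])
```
[5, 9, 7, 152]
3
[9, 2]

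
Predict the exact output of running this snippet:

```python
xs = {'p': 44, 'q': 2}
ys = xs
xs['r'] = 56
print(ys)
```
{'p': 44, 'q': 2, 'r': 56}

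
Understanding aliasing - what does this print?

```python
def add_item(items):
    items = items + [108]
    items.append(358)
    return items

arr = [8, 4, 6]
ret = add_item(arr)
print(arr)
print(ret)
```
[8, 4, 6]
[8, 4, 6, 108, 358]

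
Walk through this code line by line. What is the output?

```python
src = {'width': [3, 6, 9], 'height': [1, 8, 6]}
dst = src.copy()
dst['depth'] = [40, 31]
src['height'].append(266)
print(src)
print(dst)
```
{'width': [3, 6, 9], 'height': [1, 8, 6, 266]}
{'width': [3, 6, 9], 'height': [1, 8, 6, 266], 'depth': [40, 31]}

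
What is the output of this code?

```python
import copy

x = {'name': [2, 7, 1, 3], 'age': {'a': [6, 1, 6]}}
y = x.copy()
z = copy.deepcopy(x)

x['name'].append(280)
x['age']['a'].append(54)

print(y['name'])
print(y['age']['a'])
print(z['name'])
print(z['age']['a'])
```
[2, 7, 1, 3, 280]
[6, 1, 6, 54]
[2, 7, 1, 3]
[6, 1, 6]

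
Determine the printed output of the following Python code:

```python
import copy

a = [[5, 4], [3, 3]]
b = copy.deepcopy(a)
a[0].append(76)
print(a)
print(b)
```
[[5, 4, 76], [3, 3]]
[[5, 4], [3, 3]]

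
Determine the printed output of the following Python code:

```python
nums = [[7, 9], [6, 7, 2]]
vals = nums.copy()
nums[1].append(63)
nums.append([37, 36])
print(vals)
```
[[7, 9], [6, 7, 2, 63]]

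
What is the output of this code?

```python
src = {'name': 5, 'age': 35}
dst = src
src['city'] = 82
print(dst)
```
{'name': 5, 'age': 35, 'city': 82}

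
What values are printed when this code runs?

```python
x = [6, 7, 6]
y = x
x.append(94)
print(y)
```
[6, 7, 6, 94]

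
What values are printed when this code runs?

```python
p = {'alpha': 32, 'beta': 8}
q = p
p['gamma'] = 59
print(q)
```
{'alpha': 32, 'beta': 8, 'gamma': 59}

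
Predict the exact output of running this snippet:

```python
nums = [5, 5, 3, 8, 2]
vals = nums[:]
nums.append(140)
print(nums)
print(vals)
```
[5, 5, 3, 8, 2, 140]
[5, 5, 3, 8, 2]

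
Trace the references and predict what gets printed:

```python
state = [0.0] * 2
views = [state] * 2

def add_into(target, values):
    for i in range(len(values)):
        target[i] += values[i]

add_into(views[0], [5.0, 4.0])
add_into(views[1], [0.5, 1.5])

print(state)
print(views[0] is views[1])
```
[5.5, 5.5]
True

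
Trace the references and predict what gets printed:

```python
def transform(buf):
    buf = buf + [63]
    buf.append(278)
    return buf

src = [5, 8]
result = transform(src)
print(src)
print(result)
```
[5, 8]
[5, 8, 63, 278]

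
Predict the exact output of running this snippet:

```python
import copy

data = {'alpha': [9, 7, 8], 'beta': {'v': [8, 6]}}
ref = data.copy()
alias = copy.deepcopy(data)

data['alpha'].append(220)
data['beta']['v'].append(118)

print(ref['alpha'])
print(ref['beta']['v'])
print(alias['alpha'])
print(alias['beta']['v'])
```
[9, 7, 8, 220]
[8, 6, 118]
[9, 7, 8]
[8, 6]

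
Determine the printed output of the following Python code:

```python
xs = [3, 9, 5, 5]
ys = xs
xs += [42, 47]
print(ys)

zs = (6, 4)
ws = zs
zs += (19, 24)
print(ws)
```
[3, 9, 5, 5, 42, 47]
(6, 4)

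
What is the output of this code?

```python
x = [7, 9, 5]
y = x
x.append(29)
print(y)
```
[7, 9, 5, 29]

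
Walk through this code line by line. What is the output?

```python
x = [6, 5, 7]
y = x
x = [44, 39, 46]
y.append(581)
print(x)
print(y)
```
[44, 39, 46]
[6, 5, 7, 581]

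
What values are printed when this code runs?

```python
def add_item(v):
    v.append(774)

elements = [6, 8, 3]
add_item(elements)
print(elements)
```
[6, 8, 3, 774]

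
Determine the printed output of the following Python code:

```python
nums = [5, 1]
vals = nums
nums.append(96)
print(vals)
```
[5, 1, 96]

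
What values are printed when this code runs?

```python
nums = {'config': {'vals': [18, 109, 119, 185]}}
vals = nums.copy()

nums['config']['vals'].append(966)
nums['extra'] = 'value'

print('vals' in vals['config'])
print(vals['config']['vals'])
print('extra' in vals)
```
True
[18, 109, 119, 185, 966]
False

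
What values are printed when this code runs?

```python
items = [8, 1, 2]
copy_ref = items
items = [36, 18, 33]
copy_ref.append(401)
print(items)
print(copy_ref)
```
[36, 18, 33]
[8, 1, 2, 401]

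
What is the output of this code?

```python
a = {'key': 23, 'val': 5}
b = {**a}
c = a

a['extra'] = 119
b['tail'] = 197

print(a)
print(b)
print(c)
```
{'key': 23, 'val': 5, 'extra': 119}
{'key': 23, 'val': 5, 'tail': 197}
{'key': 23, 'val': 5, 'extra': 119}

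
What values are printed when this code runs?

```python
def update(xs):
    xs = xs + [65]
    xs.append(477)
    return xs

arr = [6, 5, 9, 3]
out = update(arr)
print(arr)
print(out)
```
[6, 5, 9, 3]
[6, 5, 9, 3, 65, 477]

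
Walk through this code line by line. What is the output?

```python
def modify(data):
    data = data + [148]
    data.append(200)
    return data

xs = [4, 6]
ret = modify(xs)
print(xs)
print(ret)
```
[4, 6]
[4, 6, 148, 200]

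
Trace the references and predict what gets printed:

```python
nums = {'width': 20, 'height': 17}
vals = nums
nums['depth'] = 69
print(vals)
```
{'width': 20, 'height': 17, 'depth': 69}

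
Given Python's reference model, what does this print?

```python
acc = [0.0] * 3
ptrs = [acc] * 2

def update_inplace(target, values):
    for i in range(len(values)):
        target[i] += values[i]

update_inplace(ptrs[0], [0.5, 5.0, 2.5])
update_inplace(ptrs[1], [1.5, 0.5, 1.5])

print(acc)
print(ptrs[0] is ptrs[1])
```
[2.0, 5.5, 4.0]
True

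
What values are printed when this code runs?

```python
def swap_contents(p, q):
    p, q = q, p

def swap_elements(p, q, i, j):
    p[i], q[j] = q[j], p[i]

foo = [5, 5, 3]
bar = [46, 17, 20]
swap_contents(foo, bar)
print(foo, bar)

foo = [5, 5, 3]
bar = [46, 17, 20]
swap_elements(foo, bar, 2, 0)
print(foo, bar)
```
[5, 5, 3] [46, 17, 20]
[5, 5, 46] [3, 17, 20]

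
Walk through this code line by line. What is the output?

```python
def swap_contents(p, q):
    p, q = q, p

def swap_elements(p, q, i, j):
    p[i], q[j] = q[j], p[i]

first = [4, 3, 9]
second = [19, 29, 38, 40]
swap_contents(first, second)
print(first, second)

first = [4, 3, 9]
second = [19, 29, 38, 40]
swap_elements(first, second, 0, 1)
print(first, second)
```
[4, 3, 9] [19, 29, 38, 40]
[29, 3, 9] [19, 4, 38, 40]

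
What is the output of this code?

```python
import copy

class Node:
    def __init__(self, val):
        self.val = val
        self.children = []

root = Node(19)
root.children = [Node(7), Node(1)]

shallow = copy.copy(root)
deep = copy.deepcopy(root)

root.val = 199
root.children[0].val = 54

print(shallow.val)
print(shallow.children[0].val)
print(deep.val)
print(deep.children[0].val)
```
19
54
19
7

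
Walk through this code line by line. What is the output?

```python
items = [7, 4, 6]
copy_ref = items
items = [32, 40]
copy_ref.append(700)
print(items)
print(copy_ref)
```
[32, 40]
[7, 4, 6, 700]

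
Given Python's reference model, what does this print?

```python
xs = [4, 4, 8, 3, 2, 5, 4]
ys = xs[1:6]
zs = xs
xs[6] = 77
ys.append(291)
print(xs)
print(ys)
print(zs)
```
[4, 4, 8, 3, 2, 5, 77]
[4, 8, 3, 2, 5, 291]
[4, 4, 8, 3, 2, 5, 77]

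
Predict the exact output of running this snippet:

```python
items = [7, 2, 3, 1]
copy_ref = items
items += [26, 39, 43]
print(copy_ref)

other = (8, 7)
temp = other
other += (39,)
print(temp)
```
[7, 2, 3, 1, 26, 39, 43]
(8, 7)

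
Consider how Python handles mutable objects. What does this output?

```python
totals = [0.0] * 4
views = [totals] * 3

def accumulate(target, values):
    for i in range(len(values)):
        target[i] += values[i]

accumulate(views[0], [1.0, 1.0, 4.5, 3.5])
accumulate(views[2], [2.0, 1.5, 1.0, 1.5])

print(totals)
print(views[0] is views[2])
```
[3.0, 2.5, 5.5, 5.0]
True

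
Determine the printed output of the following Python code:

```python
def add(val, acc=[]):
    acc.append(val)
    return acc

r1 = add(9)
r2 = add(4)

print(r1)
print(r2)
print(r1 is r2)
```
[9, 4]
[9, 4]
True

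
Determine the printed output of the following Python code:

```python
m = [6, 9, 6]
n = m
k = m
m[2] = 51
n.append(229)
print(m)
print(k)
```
[6, 9, 51, 229]
[6, 9, 51, 229]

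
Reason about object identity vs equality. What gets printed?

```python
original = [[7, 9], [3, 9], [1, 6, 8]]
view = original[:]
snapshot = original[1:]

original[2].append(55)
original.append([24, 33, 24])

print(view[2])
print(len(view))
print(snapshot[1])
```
[1, 6, 8, 55]
3
[1, 6, 8, 55]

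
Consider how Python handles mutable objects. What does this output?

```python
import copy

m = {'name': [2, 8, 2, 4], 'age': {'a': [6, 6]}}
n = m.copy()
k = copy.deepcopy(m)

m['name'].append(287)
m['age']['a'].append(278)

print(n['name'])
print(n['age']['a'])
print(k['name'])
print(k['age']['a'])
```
[2, 8, 2, 4, 287]
[6, 6, 278]
[2, 8, 2, 4]
[6, 6]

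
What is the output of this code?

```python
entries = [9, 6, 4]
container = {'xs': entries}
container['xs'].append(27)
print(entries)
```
[9, 6, 4, 27]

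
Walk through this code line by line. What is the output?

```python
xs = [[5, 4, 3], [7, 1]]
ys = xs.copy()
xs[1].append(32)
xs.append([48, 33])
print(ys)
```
[[5, 4, 3], [7, 1, 32]]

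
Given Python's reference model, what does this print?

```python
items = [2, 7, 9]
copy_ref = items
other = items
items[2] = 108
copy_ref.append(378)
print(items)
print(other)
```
[2, 7, 108, 378]
[2, 7, 108, 378]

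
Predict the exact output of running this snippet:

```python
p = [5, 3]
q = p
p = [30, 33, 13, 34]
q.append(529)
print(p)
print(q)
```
[30, 33, 13, 34]
[5, 3, 529]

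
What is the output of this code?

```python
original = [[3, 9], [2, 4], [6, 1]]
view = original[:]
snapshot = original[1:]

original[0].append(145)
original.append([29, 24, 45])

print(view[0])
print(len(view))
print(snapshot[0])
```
[3, 9, 145]
3
[2, 4]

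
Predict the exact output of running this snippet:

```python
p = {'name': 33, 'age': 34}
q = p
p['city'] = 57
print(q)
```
{'name': 33, 'age': 34, 'city': 57}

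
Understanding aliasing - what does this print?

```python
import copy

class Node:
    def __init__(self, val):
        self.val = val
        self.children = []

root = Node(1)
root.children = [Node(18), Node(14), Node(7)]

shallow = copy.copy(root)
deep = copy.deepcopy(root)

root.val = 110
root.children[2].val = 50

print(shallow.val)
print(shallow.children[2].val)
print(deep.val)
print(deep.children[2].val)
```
1
50
1
7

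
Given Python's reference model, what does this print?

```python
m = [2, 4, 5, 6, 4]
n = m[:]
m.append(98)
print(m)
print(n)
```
[2, 4, 5, 6, 4, 98]
[2, 4, 5, 6, 4]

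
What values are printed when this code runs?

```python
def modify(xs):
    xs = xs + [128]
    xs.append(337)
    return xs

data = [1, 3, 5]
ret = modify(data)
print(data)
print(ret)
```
[1, 3, 5]
[1, 3, 5, 128, 337]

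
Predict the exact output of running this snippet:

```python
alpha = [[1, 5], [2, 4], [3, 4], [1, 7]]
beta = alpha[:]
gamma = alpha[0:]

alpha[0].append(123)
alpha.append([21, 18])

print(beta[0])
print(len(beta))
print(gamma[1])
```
[1, 5, 123]
4
[2, 4]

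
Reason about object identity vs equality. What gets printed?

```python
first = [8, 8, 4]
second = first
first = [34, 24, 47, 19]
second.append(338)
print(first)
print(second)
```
[34, 24, 47, 19]
[8, 8, 4, 338]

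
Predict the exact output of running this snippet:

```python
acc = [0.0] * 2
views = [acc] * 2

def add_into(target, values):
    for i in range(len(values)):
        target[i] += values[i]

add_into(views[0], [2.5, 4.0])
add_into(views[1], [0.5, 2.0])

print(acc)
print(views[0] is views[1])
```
[3.0, 6.0]
True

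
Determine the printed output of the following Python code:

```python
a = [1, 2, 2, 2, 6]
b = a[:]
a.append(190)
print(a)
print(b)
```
[1, 2, 2, 2, 6, 190]
[1, 2, 2, 2, 6]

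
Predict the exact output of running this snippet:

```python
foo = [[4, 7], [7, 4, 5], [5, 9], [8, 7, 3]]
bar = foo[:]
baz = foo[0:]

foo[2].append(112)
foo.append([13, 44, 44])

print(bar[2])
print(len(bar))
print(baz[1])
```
[5, 9, 112]
4
[7, 4, 5]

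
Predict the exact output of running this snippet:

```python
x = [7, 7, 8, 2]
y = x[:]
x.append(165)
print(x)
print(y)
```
[7, 7, 8, 2, 165]
[7, 7, 8, 2]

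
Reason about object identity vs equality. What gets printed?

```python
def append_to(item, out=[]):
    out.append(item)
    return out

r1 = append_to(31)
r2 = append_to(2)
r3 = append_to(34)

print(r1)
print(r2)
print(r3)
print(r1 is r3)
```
[31, 2, 34]
[31, 2, 34]
[31, 2, 34]
True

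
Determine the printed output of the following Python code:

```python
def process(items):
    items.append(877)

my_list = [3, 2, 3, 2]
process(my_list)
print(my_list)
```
[3, 2, 3, 2, 877]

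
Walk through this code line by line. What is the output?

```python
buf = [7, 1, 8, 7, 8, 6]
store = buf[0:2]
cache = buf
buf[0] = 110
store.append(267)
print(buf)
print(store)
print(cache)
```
[110, 1, 8, 7, 8, 6]
[7, 1, 267]
[110, 1, 8, 7, 8, 6]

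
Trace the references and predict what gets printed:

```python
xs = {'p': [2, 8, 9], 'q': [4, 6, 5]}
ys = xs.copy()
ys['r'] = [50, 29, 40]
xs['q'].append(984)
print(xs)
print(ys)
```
{'p': [2, 8, 9], 'q': [4, 6, 5, 984]}
{'p': [2, 8, 9], 'q': [4, 6, 5, 984], 'r': [50, 29, 40]}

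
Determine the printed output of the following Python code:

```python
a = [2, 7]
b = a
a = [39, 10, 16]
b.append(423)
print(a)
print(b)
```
[39, 10, 16]
[2, 7, 423]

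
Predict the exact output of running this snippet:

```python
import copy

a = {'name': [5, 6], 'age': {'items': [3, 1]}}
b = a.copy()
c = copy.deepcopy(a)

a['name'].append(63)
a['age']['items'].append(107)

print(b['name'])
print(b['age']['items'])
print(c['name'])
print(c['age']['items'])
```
[5, 6, 63]
[3, 1, 107]
[5, 6]
[3, 1]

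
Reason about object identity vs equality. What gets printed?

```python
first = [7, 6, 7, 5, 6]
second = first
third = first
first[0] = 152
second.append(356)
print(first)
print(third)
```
[152, 6, 7, 5, 6, 356]
[152, 6, 7, 5, 6, 356]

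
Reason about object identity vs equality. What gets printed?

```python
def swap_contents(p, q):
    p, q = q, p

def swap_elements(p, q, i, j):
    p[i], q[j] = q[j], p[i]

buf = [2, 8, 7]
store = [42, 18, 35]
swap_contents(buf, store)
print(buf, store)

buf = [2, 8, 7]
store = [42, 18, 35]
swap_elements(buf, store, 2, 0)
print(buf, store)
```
[2, 8, 7] [42, 18, 35]
[2, 8, 42] [7, 18, 35]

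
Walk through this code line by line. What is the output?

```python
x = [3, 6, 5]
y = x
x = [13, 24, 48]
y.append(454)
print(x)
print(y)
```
[13, 24, 48]
[3, 6, 5, 454]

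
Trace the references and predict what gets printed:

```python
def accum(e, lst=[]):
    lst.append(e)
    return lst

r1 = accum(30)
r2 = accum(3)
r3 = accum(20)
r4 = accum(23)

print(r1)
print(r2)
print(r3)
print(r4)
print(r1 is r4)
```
[30, 3, 20, 23]
[30, 3, 20, 23]
[30, 3, 20, 23]
[30, 3, 20, 23]
True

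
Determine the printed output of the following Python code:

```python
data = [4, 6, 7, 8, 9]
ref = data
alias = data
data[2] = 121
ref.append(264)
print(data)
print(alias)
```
[4, 6, 121, 8, 9, 264]
[4, 6, 121, 8, 9, 264]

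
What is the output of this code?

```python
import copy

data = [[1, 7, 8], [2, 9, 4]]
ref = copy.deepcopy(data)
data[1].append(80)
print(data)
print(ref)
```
[[1, 7, 8], [2, 9, 4, 80]]
[[1, 7, 8], [2, 9, 4]]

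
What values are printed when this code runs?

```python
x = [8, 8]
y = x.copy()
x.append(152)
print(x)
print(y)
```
[8, 8, 152]
[8, 8]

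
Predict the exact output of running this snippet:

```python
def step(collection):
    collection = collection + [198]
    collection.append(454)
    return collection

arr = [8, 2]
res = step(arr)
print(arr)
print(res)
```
[8, 2]
[8, 2, 198, 454]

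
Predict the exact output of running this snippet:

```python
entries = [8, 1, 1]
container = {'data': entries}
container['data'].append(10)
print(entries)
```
[8, 1, 1, 10]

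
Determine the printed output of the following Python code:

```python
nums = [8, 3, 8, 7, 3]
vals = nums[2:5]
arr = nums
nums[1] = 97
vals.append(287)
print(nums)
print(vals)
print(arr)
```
[8, 97, 8, 7, 3]
[8, 7, 3, 287]
[8, 97, 8, 7, 3]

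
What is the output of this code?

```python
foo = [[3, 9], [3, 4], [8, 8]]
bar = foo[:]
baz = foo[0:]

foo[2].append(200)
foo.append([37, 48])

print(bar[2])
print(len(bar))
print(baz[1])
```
[8, 8, 200]
3
[3, 4]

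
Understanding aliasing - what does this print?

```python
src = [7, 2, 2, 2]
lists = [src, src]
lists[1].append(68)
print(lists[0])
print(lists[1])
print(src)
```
[7, 2, 2, 2, 68]
[7, 2, 2, 2, 68]
[7, 2, 2, 2, 68]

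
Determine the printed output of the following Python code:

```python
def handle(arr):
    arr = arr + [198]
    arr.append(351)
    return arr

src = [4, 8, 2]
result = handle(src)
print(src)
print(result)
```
[4, 8, 2]
[4, 8, 2, 198, 351]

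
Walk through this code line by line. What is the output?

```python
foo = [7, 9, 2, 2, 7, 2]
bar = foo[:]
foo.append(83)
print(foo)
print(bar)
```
[7, 9, 2, 2, 7, 2, 83]
[7, 9, 2, 2, 7, 2]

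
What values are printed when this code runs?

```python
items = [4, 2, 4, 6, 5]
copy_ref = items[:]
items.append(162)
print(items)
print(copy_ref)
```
[4, 2, 4, 6, 5, 162]
[4, 2, 4, 6, 5]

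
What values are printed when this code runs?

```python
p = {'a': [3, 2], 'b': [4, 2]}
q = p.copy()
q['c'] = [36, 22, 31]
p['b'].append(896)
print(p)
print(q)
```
{'a': [3, 2], 'b': [4, 2, 896]}
{'a': [3, 2], 'b': [4, 2, 896], 'c': [36, 22, 31]}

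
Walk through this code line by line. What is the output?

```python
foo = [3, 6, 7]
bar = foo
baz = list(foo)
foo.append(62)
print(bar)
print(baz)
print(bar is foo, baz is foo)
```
[3, 6, 7, 62]
[3, 6, 7]
True False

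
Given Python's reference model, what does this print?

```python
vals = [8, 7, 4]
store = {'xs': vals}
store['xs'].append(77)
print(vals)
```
[8, 7, 4, 77]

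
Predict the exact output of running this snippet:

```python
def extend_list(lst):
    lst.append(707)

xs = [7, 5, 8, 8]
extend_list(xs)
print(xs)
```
[7, 5, 8, 8, 707]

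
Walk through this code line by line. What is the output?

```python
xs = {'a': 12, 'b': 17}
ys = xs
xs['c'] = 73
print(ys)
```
{'a': 12, 'b': 17, 'c': 73}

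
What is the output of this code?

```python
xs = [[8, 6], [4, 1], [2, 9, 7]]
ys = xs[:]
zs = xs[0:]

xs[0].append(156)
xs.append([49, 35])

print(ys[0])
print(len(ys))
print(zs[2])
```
[8, 6, 156]
3
[2, 9, 7]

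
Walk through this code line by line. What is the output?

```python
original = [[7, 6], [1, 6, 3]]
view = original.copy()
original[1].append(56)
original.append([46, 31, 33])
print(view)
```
[[7, 6], [1, 6, 3, 56]]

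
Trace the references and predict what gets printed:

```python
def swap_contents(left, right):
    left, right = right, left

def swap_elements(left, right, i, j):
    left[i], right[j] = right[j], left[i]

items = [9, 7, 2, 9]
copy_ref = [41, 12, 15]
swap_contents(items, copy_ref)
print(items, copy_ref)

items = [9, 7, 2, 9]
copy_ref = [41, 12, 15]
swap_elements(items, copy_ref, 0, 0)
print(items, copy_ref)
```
[9, 7, 2, 9] [41, 12, 15]
[41, 7, 2, 9] [9, 12, 15]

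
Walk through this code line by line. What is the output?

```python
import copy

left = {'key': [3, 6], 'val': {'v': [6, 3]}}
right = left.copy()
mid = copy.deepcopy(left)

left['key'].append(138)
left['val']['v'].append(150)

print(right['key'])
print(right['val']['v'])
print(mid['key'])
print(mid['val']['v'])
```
[3, 6, 138]
[6, 3, 150]
[3, 6]
[6, 3]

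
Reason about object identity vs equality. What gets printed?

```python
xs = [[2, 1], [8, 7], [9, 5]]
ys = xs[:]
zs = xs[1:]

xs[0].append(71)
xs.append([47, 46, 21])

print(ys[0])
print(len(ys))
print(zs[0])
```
[2, 1, 71]
3
[8, 7]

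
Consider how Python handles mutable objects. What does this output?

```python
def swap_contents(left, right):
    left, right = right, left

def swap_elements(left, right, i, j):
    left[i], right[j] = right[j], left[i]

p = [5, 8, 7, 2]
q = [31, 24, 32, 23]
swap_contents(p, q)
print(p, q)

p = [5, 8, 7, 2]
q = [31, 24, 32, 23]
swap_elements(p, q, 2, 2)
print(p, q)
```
[5, 8, 7, 2] [31, 24, 32, 23]
[5, 8, 32, 2] [31, 24, 7, 23]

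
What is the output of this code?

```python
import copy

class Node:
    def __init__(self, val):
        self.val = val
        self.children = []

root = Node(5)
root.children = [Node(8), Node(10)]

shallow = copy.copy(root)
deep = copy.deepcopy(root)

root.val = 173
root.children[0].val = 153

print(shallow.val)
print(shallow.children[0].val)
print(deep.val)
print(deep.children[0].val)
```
5
153
5
8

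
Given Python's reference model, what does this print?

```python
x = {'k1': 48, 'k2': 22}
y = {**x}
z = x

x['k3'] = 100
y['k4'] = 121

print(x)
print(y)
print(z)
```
{'k1': 48, 'k2': 22, 'k3': 100}
{'k1': 48, 'k2': 22, 'k4': 121}
{'k1': 48, 'k2': 22, 'k3': 100}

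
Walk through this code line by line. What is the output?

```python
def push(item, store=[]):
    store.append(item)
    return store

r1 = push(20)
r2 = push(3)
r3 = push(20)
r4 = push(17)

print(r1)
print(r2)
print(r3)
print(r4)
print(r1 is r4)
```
[20, 3, 20, 17]
[20, 3, 20, 17]
[20, 3, 20, 17]
[20, 3, 20, 17]
True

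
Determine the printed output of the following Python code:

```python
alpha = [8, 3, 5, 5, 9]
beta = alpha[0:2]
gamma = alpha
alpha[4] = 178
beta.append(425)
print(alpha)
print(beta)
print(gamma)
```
[8, 3, 5, 5, 178]
[8, 3, 425]
[8, 3, 5, 5, 178]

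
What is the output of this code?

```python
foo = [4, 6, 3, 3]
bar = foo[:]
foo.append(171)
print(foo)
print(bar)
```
[4, 6, 3, 3, 171]
[4, 6, 3, 3]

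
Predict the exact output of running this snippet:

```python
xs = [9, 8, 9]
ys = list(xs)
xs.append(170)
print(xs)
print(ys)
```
[9, 8, 9, 170]
[9, 8, 9]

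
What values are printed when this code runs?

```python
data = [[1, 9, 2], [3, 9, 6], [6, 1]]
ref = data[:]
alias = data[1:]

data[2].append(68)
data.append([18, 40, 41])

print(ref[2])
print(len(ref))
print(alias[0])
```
[6, 1, 68]
3
[3, 9, 6]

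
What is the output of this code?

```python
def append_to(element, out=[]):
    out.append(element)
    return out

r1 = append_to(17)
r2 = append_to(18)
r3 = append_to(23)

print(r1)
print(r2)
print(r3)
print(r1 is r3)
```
[17, 18, 23]
[17, 18, 23]
[17, 18, 23]
True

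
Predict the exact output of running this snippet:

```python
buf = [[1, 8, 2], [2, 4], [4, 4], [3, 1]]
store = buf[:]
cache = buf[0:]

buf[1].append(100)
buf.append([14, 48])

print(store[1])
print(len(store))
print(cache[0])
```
[2, 4, 100]
4
[1, 8, 2]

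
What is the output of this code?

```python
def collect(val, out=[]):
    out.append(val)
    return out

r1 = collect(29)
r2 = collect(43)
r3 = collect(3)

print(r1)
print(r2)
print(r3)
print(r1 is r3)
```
[29, 43, 3]
[29, 43, 3]
[29, 43, 3]
True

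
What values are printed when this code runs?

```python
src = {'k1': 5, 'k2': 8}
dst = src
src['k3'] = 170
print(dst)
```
{'k1': 5, 'k2': 8, 'k3': 170}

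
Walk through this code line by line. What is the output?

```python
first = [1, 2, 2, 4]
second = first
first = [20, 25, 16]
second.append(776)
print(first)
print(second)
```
[20, 25, 16]
[1, 2, 2, 4, 776]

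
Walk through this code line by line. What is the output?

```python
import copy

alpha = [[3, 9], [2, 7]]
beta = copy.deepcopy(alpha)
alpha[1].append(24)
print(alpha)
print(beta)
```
[[3, 9], [2, 7, 24]]
[[3, 9], [2, 7]]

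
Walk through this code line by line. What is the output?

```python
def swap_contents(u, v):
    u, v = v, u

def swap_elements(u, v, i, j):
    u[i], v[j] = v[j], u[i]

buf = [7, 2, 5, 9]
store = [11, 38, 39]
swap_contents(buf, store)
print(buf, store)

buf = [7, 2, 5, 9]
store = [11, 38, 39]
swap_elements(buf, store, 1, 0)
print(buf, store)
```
[7, 2, 5, 9] [11, 38, 39]
[7, 11, 5, 9] [2, 38, 39]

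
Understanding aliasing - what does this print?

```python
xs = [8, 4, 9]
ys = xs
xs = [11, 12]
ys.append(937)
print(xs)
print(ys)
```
[11, 12]
[8, 4, 9, 937]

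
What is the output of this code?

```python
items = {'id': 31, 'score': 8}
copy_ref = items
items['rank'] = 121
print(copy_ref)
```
{'id': 31, 'score': 8, 'rank': 121}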